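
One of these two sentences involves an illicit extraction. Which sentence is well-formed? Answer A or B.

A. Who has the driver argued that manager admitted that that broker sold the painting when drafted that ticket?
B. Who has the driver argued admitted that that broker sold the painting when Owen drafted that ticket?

B

In A, the wh-phrase is extracted from inside an adjunct island (introduced by "when"), which blocks movement.
In B, the extraction path crosses only that-complement boundaries, which are transparent.
So B is grammatical.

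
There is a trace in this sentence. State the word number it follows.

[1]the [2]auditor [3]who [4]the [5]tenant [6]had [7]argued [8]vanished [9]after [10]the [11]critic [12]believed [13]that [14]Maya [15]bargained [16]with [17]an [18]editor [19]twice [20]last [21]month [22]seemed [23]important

7

The displaced element is "the auditor" (word 2).
It is linked across 1 clause boundary (Ø).
It functions as the subject of "vanished", so the gap sits immediately after word 7 ("argued").
Base order: The tenant had argued that the auditor vanished after the critic believed that Maya bargained with an editor twice last month.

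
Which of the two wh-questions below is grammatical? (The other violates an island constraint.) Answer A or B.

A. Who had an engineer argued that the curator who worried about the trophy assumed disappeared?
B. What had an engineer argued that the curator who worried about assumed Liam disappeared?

In B, the wh-phrase is extracted from inside a complex-NP island (relative clause) (introduced by "who"), which blocks movement.
In A, the extraction path crosses only that-complement boundaries, which are transparent.
So A is grammatical.

A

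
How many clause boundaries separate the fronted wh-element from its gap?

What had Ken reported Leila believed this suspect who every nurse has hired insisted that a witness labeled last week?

"what" is extracted from the object of "labeled".
Boundaries crossed, outermost first: [Ø], [Ø], [that] — 3 in total.

3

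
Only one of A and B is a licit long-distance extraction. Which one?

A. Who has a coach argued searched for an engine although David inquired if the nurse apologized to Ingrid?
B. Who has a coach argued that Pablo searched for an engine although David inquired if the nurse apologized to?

A

In B, the wh-phrase is extracted from inside an adjunct island (introduced by "although"), which blocks movement.
In A, the extraction path crosses only that-complement boundaries, which are transparent.
So A is grammatical.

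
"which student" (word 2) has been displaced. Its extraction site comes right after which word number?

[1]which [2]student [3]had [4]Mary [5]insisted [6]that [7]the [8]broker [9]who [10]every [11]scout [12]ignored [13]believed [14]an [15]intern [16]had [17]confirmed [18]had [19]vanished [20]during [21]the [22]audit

17

The displaced element is "which student" (word 2).
It is linked across 3 clause boundaries (that → Ø → Ø).
It functions as the subject of "vanished", so the gap sits immediately after word 17 ("confirmed").
Base order: Mary had insisted that the broker who every scout ignored believed an intern had confirmed that which student had vanished during the audit.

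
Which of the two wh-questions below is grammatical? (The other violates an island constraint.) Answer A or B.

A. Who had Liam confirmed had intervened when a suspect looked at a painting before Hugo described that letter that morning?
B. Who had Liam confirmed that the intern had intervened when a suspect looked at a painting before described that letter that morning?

A

In B, the wh-phrase is extracted from inside an adjunct island (introduced by "when"), which blocks movement.
In A, the extraction path crosses only that-complement boundaries, which are transparent.
So A is grammatical.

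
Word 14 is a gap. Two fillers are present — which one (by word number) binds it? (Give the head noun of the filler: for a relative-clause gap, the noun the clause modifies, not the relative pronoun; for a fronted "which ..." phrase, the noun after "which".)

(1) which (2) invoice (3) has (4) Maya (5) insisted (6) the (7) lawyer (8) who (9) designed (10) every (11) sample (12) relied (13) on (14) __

The marked gap is the object of the preposition "on" of "relied".
Its filler is the fronted wh-phrase "which invoice", at word 2.
(The other dependency links word 7 to a gap after word 8.)

2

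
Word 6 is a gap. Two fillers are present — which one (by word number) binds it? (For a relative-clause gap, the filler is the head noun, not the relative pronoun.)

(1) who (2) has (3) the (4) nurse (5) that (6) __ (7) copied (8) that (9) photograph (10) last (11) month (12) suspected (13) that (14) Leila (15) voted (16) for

The marked gap is inside the relative clause, the subject of "copied".
Its filler is the head noun "nurse" (via "that"), at word 4.
(The other dependency links word 1 to a gap after word 16.)

4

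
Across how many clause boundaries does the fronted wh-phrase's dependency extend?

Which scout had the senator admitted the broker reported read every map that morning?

"which scout" is extracted from the subject of "read".
Boundaries crossed, outermost first: [Ø], [Ø] — 2 in total.

2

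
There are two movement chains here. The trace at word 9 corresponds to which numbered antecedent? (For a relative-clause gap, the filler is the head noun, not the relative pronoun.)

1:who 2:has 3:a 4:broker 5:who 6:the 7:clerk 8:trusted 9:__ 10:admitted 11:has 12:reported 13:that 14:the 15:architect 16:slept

4

The marked gap is inside the relative clause, the direct object of "trusted".
Its filler is the head noun "broker" (via "who"), at word 4.
(The other dependency links word 1 to a gap after word 10.)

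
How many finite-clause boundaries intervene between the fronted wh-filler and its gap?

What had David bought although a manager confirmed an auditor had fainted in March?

"what" originates inside the matrix clause — no clause boundary is crossed.

0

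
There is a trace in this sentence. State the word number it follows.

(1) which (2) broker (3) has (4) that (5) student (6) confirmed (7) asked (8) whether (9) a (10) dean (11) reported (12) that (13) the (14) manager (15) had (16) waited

The displaced element is "which broker" (word 2).
It is linked across 1 clause boundary (Ø).
It functions as the subject of "asked", so the gap sits immediately after word 6 ("confirmed").
Base order: That student has confirmed which broker asked whether a dean reported that the manager had waited.

6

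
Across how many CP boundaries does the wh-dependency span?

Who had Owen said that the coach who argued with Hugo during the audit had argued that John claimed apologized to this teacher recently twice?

"who" is extracted from the subject of "apologized".
Boundaries crossed, outermost first: [that], [that], [Ø] — 3 in total.

3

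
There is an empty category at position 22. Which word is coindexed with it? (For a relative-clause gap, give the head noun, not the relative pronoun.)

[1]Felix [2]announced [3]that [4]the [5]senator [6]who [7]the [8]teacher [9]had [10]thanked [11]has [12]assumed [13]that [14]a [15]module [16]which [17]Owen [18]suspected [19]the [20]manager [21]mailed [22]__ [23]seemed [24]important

The gap at 22 is the object of "mailed", inside a relative clause.
The relative pronoun is "which" (word 16); it is bound by the head noun immediately before it.
Its filler is the head noun "module", at word 15.

15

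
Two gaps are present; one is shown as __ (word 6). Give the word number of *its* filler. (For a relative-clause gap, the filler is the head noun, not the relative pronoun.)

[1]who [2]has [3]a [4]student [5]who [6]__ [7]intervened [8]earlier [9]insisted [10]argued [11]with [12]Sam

4

The marked gap is inside the relative clause, the subject of "intervened".
Its filler is the head noun "student" (via "who"), at word 4.
(The other dependency links word 1 to a gap after word 9.)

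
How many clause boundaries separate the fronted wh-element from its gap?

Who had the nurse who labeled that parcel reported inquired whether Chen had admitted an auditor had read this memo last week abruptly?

1

"who" is extracted from the subject of "inquired".
Boundaries crossed, outermost first: [Ø] — 1 in total.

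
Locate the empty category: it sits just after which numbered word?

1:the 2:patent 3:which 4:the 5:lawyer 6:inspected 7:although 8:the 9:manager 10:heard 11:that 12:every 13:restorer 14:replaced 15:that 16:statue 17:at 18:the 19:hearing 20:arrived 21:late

The displaced element is "the patent" (word 2).
It functions as the direct object of "inspected", so the gap sits immediately after word 6 ("inspected").
Base order: The lawyer inspected the patent although the manager heard that every restorer replaced that statue at the hearing.

6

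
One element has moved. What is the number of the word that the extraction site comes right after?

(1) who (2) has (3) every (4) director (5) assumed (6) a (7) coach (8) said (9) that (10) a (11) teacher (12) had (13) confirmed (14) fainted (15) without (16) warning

13

The displaced element is "who" (word 1).
It is linked across 3 clause boundaries (Ø → that → Ø).
It functions as the subject of "fainted", so the gap sits immediately after word 13 ("confirmed").
Base order: Every director has assumed a coach said that a teacher had confirmed who fainted without warning.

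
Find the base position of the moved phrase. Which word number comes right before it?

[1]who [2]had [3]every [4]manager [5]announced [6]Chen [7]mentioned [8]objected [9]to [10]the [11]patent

7

The displaced element is "who" (word 1).
It is linked across 2 clause boundaries (Ø → Ø).
It functions as the subject of "objected", so the gap sits immediately after word 7 ("mentioned").
Base order: Every manager had announced Chen mentioned that who objected to the patent.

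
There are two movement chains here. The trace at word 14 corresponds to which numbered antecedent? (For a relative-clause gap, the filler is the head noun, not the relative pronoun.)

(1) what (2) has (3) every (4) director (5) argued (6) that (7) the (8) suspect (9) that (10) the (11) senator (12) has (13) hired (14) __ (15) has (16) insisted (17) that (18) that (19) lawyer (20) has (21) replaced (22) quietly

The marked gap is inside the relative clause, the direct object of "hired".
Its filler is the head noun "suspect" (via "that"), at word 8.
(The other dependency links word 1 to a gap after word 21.)

8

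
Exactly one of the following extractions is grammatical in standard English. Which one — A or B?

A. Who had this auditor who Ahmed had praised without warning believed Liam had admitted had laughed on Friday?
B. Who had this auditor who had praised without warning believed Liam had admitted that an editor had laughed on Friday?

A

In B, the wh-phrase is extracted from inside a complex-NP island (relative clause) (introduced by "who"), which blocks movement.
In A, the extraction path crosses only that-complement boundaries, which are transparent.
So A is grammatical.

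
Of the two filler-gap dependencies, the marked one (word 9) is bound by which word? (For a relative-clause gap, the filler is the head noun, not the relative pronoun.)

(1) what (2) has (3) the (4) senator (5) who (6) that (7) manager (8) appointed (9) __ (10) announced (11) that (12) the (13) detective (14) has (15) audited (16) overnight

4

The marked gap is inside the relative clause, the direct object of "appointed".
Its filler is the head noun "senator" (via "who"), at word 4.
(The other dependency links word 1 to a gap after word 15.)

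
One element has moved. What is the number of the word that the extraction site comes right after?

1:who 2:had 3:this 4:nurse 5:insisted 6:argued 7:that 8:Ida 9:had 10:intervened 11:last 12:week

5

The displaced element is "who" (word 1).
It is linked across 1 clause boundary (Ø).
It functions as the subject of "argued", so the gap sits immediately after word 5 ("insisted").
Base order: This nurse had insisted that who argued that Ida had intervened last week.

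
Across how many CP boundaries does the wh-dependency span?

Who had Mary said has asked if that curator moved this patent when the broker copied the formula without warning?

"who" is extracted from the subject of "asked".
Boundaries crossed, outermost first: [Ø] — 1 in total.

1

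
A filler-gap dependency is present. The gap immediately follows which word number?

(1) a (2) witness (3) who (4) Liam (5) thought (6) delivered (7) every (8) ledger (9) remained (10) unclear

5

The displaced element is "a witness" (word 2).
It is linked across 1 clause boundary (Ø).
It functions as the subject of "delivered", so the gap sits immediately after word 5 ("thought").
Base order: Liam thought that a witness delivered every ledger.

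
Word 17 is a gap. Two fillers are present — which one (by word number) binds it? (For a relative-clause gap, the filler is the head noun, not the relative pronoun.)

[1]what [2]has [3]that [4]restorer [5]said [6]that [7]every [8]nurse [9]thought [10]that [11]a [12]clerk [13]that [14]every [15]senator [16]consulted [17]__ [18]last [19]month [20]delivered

12

The marked gap is inside the relative clause, the direct object of "consulted".
Its filler is the head noun "clerk" (via "that"), at word 12.
(The other dependency links word 1 to a gap after word 20.)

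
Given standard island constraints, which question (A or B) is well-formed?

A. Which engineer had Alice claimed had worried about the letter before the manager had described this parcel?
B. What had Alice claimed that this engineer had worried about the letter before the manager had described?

In B, the wh-phrase is extracted from inside an adjunct island (introduced by "before"), which blocks movement.
In A, the extraction path crosses only that-complement boundaries, which are transparent.
So A is grammatical.

A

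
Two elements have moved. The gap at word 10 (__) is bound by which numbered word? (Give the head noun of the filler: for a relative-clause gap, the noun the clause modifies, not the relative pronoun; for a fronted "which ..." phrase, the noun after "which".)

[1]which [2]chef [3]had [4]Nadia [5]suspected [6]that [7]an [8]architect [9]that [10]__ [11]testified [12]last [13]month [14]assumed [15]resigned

8

The marked gap is inside the relative clause, the subject of "testified".
Its filler is the head noun "architect" (via "that"), at word 8.
(The other dependency links word 2 to a gap after word 14.)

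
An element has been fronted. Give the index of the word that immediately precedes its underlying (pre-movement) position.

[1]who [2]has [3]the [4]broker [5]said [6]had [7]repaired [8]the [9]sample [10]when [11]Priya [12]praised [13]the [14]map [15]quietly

The displaced element is "who" (word 1).
It is linked across 1 clause boundary (Ø).
It functions as the subject of "repaired", so the gap sits immediately after word 5 ("said").
Base order: The broker has said who had repaired the sample when Priya praised the map quietly.

5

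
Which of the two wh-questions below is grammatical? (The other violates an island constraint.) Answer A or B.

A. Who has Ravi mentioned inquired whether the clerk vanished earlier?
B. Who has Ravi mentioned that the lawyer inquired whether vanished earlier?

In B, the wh-phrase is extracted from inside a wh-island (introduced by "whether"), which blocks movement.
In A, the extraction path crosses only that-complement boundaries, which are transparent.
So A is grammatical.

A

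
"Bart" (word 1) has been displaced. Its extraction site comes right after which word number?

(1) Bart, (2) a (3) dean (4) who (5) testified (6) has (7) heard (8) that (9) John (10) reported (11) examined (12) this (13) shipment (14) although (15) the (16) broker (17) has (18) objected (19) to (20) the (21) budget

The displaced element is "Bart" (word 1).
It is linked across 2 clause boundaries (that → Ø).
It functions as the subject of "examined", so the gap sits immediately after word 10 ("reported").
Base order: A dean who testified has heard that John reported that Bart examined this shipment although the broker has objected to the budget.

10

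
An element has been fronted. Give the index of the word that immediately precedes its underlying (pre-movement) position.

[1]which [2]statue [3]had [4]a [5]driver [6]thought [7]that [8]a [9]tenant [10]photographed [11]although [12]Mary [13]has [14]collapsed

The displaced element is "which statue" (word 2).
It is linked across 1 clause boundary (that).
It functions as the direct object of "photographed", so the gap sits immediately after word 10 ("photographed").
Base order: A driver had thought that a tenant photographed which statue although Mary has collapsed.

10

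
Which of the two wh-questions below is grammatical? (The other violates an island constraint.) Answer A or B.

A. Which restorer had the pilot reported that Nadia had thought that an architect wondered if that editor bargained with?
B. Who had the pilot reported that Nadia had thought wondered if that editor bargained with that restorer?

In A, the wh-phrase is extracted from inside a wh-island (introduced by "if"), which blocks movement.
In B, the extraction path crosses only that-complement boundaries, which are transparent.
So B is grammatical.

B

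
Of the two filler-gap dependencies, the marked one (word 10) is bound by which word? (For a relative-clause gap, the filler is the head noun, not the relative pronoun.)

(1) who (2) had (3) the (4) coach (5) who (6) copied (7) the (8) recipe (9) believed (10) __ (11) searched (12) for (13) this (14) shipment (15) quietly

The marked gap is the subject of "searched".
Its filler is the fronted wh-phrase "who", at word 1.
(The other dependency links word 4 to a gap after word 5.)

1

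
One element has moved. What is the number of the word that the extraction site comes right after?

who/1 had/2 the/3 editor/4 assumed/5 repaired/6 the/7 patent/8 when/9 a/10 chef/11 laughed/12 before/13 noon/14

The displaced element is "who" (word 1).
It is linked across 1 clause boundary (Ø).
It functions as the subject of "repaired", so the gap sits immediately after word 5 ("assumed").
Base order: The editor had assumed who repaired the patent when a chef laughed before noon.

5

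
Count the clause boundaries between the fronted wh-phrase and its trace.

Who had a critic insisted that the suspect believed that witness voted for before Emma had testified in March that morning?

2

"who" is extracted from the PP object of "voted".
Boundaries crossed, outermost first: [that], [Ø] — 2 in total.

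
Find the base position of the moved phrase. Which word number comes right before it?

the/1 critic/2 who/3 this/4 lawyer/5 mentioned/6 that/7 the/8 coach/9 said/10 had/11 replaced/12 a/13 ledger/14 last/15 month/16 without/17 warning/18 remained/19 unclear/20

The displaced element is "the critic" (word 2).
It is linked across 2 clause boundaries (that → Ø).
It functions as the subject of "replaced", so the gap sits immediately after word 10 ("said").
Base order: This lawyer mentioned that the coach said the critic had replaced a ledger last month without warning.

10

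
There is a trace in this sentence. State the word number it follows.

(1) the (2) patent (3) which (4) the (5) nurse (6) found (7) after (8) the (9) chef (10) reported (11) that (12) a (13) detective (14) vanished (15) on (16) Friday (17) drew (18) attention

The displaced element is "the patent" (word 2).
It functions as the direct object of "found", so the gap sits immediately after word 6 ("found").
Base order: The nurse found the patent after the chef reported that a detective vanished on Friday.

6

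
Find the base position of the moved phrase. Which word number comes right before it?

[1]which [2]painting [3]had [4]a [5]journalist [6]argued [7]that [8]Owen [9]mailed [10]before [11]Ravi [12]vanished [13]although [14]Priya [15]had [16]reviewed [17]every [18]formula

9

The displaced element is "which painting" (word 2).
It is linked across 1 clause boundary (that).
It functions as the direct object of "mailed", so the gap sits immediately after word 9 ("mailed").
Base order: A journalist had argued that Owen mailed which painting before Ravi vanished although Priya had reviewed every formula.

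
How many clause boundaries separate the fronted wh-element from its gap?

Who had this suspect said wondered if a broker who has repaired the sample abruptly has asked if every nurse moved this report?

1

"who" is extracted from the subject of "wondered".
Boundaries crossed, outermost first: [Ø] — 1 in total.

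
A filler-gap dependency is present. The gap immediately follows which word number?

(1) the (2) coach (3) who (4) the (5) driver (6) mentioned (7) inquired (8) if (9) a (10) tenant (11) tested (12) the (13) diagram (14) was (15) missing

The displaced element is "the coach" (word 2).
It is linked across 1 clause boundary (Ø).
It functions as the subject of "inquired", so the gap sits immediately after word 6 ("mentioned").
Base order: The driver mentioned the coach inquired if a tenant tested the diagram.

6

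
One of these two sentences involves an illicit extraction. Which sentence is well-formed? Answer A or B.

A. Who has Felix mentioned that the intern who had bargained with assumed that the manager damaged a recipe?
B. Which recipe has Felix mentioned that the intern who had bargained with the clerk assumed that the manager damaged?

In A, the wh-phrase is extracted from inside a complex-NP island (relative clause) (introduced by "who"), which blocks movement.
In B, the extraction path crosses only that-complement boundaries, which are transparent.
So B is grammatical.

B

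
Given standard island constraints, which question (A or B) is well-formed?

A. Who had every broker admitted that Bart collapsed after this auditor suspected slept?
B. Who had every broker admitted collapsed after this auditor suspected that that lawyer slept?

In A, the wh-phrase is extracted from inside an adjunct island (introduced by "after"), which blocks movement.
In B, the extraction path crosses only that-complement boundaries, which are transparent.
So B is grammatical.

B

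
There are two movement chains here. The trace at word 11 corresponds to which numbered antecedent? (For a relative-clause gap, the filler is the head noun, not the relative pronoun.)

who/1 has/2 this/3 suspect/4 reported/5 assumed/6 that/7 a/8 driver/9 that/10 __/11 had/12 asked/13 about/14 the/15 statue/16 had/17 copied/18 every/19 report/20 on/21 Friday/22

9

The marked gap is inside the relative clause, the subject of "asked".
Its filler is the head noun "driver" (via "that"), at word 9.
(The other dependency links word 1 to a gap after word 5.)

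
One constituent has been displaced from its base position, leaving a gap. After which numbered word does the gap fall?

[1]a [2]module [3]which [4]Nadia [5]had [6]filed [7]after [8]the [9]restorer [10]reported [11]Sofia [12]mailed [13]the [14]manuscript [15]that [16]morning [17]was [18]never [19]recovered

The displaced element is "a module" (word 2).
It functions as the direct object of "filed", so the gap sits immediately after word 6 ("filed").
Base order: Nadia had filed a module after the restorer reported Sofia mailed the manuscript that morning.

6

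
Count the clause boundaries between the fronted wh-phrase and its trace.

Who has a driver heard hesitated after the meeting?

"who" is extracted from the subject of "hesitated".
Boundaries crossed, outermost first: [Ø] — 1 in total.

1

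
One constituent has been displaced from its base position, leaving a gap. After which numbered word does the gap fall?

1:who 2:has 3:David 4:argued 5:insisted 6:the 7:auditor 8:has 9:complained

The displaced element is "who" (word 1).
It is linked across 1 clause boundary (Ø).
It functions as the subject of "insisted", so the gap sits immediately after word 4 ("argued").
Base order: David has argued that who insisted the auditor has complained.

4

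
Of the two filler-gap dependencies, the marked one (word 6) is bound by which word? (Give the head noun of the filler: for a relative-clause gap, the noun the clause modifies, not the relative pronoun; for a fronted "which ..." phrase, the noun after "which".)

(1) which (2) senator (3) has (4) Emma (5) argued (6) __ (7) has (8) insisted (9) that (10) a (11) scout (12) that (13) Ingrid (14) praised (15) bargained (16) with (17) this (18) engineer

The marked gap is the subject of "insisted".
Its filler is the fronted wh-phrase "which senator", at word 2.
(The other dependency links word 11 to a gap after word 14.)

2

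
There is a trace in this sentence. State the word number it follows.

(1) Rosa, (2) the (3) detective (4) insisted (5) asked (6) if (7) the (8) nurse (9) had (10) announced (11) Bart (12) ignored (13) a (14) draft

The displaced element is "Rosa" (word 1).
It is linked across 1 clause boundary (Ø).
It functions as the subject of "asked", so the gap sits immediately after word 4 ("insisted").
Base order: The detective insisted that Rosa asked if the nurse had announced Bart ignored a draft.

4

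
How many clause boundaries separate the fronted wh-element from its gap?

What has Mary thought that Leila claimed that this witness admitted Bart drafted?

"what" is extracted from the object of "drafted".
Boundaries crossed, outermost first: [that], [that], [Ø] — 3 in total.

3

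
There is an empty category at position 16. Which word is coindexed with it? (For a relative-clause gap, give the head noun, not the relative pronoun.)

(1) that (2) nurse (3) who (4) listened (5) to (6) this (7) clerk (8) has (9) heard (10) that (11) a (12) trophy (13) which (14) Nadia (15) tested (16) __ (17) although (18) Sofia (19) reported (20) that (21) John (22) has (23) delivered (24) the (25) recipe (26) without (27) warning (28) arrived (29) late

12

The gap at 16 is the object of "tested", inside a relative clause.
The relative pronoun is "which" (word 13); it is bound by the head noun immediately before it.
Its filler is the head noun "trophy", at word 12.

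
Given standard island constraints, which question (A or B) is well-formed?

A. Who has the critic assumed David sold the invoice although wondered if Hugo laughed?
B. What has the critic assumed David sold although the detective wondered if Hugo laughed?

In A, the wh-phrase is extracted from inside an adjunct island (introduced by "although"), which blocks movement.
In B, the extraction path crosses only that-complement boundaries, which are transparent.
So B is grammatical.

B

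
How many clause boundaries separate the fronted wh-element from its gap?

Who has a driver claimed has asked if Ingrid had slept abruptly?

"who" is extracted from the subject of "asked".
Boundaries crossed, outermost first: [Ø] — 1 in total.

1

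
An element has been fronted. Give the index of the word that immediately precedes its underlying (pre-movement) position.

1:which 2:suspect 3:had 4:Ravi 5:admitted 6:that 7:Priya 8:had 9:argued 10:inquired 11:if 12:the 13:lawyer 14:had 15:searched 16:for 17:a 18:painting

The displaced element is "which suspect" (word 2).
It is linked across 2 clause boundaries (that → Ø).
It functions as the subject of "inquired", so the gap sits immediately after word 9 ("argued").
Base order: Ravi had admitted that Priya had argued that which suspect inquired if the lawyer had searched for a painting.

9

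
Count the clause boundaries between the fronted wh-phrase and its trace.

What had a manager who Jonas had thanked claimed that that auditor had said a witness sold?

2

"what" is extracted from the object of "sold".
Boundaries crossed, outermost first: [that], [Ø] — 2 in total.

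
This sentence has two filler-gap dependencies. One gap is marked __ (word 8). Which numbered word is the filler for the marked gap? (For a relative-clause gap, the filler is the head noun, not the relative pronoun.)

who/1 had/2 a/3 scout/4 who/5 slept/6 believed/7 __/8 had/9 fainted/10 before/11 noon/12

The marked gap is the subject of "fainted".
Its filler is the fronted wh-phrase "who", at word 1.
(The other dependency links word 4 to a gap after word 5.)

1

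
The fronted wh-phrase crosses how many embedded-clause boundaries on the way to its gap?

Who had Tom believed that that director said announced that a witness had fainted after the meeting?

"who" is extracted from the subject of "announced".
Boundaries crossed, outermost first: [that], [Ø] — 2 in total.

2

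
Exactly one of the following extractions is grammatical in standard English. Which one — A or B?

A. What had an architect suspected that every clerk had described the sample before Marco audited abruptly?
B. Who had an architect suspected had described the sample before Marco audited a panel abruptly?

B

In A, the wh-phrase is extracted from inside an adjunct island (introduced by "before"), which blocks movement.
In B, the extraction path crosses only that-complement boundaries, which are transparent.
So B is grammatical.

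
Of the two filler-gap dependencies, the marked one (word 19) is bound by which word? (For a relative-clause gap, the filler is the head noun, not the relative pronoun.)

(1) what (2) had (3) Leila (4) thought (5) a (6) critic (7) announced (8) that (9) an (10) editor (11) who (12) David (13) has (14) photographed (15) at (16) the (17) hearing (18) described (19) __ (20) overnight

The marked gap is the direct object of "described".
Its filler is the fronted wh-phrase "what", at word 1.
(The other dependency links word 10 to a gap after word 14.)

1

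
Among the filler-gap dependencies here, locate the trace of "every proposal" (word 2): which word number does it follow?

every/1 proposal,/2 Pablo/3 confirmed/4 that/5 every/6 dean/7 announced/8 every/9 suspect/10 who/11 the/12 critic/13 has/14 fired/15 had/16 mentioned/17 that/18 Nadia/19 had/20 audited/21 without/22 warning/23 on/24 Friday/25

21

The displaced element is "every proposal" (word 2).
It is linked across 3 clause boundaries (that → Ø → that).
It functions as the direct object of "audited", so the gap sits immediately after word 21 ("audited").
Base order: Pablo confirmed that every dean announced every suspect who the critic has fired had mentioned that Nadia had audited every proposal without warning on Friday.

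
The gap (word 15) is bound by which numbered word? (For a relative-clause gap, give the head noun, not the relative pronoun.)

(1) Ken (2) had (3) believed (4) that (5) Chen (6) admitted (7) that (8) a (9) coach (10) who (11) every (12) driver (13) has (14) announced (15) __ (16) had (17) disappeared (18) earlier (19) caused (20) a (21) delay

9

The gap at 15 is the subject of "disappeared", inside a relative clause.
The relative pronoun is "who" (word 10); it is bound by the head noun immediately before it.
Its filler is the head noun "coach", at word 9.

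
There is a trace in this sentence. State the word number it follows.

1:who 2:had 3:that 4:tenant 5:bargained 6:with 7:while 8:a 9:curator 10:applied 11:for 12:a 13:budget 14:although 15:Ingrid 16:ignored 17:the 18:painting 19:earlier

6

The displaced element is "who" (word 1).
It functions as the object of the preposition "with" of "bargained", so the gap sits immediately after word 6 ("with").
Base order: That tenant had bargained with who while a curator applied for a budget although Ingrid ignored the painting earlier.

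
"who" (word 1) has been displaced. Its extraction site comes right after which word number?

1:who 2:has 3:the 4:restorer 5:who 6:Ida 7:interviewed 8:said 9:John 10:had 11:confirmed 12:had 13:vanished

The displaced element is "who" (word 1).
It is linked across 2 clause boundaries (Ø → Ø).
It functions as the subject of "vanished", so the gap sits immediately after word 11 ("confirmed").
Base order: The restorer who Ida interviewed has said John had confirmed that who had vanished.

11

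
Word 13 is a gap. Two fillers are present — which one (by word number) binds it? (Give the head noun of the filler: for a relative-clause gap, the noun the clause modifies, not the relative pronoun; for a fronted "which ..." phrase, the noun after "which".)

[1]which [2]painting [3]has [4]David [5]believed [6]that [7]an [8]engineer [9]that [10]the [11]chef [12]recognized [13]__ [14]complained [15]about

The marked gap is inside the relative clause, the direct object of "recognized".
Its filler is the head noun "engineer" (via "that"), at word 8.
(The other dependency links word 2 to a gap after word 15.)

8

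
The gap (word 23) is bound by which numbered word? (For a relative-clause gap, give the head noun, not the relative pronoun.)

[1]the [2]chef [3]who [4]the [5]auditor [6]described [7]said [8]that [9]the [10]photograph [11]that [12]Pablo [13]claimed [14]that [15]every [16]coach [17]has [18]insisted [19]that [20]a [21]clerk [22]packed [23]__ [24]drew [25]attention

10

The gap at 23 is the object of "packed", inside a relative clause.
The relative pronoun is "that" (word 11); it is bound by the head noun immediately before it.
Its filler is the head noun "photograph", at word 10.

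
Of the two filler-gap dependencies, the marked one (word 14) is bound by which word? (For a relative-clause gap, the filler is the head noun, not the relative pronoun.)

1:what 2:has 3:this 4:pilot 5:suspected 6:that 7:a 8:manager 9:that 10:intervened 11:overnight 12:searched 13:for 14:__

The marked gap is the object of the preposition "for" of "searched".
Its filler is the fronted wh-phrase "what", at word 1.
(The other dependency links word 8 to a gap after word 9.)

1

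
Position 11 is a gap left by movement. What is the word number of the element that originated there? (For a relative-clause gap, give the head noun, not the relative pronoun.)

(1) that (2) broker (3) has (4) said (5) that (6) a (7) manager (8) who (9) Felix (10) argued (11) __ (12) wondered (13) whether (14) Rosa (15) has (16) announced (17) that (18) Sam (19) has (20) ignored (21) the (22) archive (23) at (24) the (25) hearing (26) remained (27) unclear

The gap at 11 is the subject of "wondered", inside a relative clause.
The relative pronoun is "who" (word 8); it is bound by the head noun immediately before it.
Its filler is the head noun "manager", at word 7.

7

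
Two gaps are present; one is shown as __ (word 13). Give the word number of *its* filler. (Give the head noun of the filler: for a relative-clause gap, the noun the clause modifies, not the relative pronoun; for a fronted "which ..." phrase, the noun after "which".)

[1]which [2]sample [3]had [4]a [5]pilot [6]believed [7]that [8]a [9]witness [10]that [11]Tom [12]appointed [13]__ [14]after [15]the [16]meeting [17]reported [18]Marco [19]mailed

9

The marked gap is inside the relative clause, the direct object of "appointed".
Its filler is the head noun "witness" (via "that"), at word 9.
(The other dependency links word 2 to a gap after word 19.)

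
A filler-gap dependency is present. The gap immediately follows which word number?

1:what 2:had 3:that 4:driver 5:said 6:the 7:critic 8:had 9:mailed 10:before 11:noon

9

The displaced element is "what" (word 1).
It is linked across 1 clause boundary (Ø).
It functions as the direct object of "mailed", so the gap sits immediately after word 9 ("mailed").
Base order: That driver had said the critic had mailed what before noon.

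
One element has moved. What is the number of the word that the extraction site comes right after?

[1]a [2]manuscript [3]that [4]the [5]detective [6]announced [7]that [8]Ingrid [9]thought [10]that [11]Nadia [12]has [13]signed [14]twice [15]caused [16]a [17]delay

The displaced element is "a manuscript" (word 2).
It is linked across 2 clause boundaries (that → that).
It functions as the direct object of "signed", so the gap sits immediately after word 13 ("signed").
Base order: The detective announced that Ingrid thought that Nadia has signed a manuscript twice.

13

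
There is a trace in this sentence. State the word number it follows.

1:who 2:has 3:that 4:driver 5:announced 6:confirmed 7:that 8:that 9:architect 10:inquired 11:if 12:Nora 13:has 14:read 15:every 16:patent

The displaced element is "who" (word 1).
It is linked across 1 clause boundary (Ø).
It functions as the subject of "confirmed", so the gap sits immediately after word 5 ("announced").
Base order: That driver has announced who confirmed that that architect inquired if Nora has read every patent.

5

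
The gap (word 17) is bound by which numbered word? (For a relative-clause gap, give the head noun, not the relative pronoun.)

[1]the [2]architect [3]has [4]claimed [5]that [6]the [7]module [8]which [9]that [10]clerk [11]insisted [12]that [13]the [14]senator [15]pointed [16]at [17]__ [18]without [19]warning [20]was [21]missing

7

The gap at 17 is the prepositional object of "pointed", inside a relative clause.
The relative pronoun is "which" (word 8); it is bound by the head noun immediately before it.
Its filler is the head noun "module", at word 7.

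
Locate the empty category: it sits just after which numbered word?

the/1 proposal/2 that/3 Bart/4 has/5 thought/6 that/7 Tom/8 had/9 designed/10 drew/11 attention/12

The displaced element is "the proposal" (word 2).
It is linked across 1 clause boundary (that).
It functions as the direct object of "designed", so the gap sits immediately after word 10 ("designed").
Base order: Bart has thought that Tom had designed the proposal.

10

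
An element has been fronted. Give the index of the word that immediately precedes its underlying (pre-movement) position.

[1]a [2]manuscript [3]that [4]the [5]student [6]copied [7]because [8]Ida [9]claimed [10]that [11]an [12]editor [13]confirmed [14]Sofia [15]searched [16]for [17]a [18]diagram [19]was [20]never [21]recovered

The displaced element is "a manuscript" (word 2).
It functions as the direct object of "copied", so the gap sits immediately after word 6 ("copied").
Base order: The student copied a manuscript because Ida claimed that an editor confirmed Sofia searched for a diagram.

6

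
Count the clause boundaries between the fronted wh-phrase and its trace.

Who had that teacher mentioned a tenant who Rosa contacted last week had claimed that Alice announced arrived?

"who" is extracted from the subject of "arrived".
Boundaries crossed, outermost first: [Ø], [that], [Ø] — 3 in total.

3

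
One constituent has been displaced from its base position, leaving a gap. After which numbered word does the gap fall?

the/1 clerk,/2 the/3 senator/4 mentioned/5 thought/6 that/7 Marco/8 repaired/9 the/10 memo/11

5

The displaced element is "the clerk" (word 2).
It is linked across 1 clause boundary (Ø).
It functions as the subject of "thought", so the gap sits immediately after word 5 ("mentioned").
Base order: The senator mentioned that the clerk thought that Marco repaired the memo.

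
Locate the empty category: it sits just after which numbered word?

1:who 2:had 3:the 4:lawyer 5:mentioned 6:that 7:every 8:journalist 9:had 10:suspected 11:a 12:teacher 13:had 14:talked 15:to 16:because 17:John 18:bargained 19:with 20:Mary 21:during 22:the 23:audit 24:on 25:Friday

The displaced element is "who" (word 1).
It is linked across 2 clause boundaries (that → Ø).
It functions as the object of the preposition "to" of "talked", so the gap sits immediately after word 15 ("to").
Base order: The lawyer had mentioned that every journalist had suspected a teacher had talked to who because John bargained with Mary during the audit on Friday.

15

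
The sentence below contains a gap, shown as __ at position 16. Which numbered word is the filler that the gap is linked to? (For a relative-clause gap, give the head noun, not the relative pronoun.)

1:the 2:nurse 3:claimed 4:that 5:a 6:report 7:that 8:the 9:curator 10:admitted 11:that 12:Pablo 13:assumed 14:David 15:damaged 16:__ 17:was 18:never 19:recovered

The gap at 16 is the object of "damaged", inside a relative clause.
The relative pronoun is "that" (word 7); it is bound by the head noun immediately before it.
Its filler is the head noun "report", at word 6.

6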